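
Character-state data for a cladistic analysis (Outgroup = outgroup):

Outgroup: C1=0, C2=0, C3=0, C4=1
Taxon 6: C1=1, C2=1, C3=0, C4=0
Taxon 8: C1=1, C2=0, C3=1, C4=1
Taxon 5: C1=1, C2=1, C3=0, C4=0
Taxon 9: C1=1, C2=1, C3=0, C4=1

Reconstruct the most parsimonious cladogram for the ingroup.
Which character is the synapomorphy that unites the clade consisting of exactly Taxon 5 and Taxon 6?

C4

Character polarity is set by the outgroup: the derived state is whichever differs from the outgroup's state, so for C4 the derived state is '0', and for the remaining characters it is '1'.
All ingroup taxa share the derived state '1' for C1; it defines the ingroup but does not resolve relationships within it.
Only Taxon 5, Taxon 6, and Taxon 9 show the derived state '1' for C2, supporting them as a clade.
C3: derived state '1' in Taxon 8 only — an autapomorphy, so it tells us nothing about relationships among taxa.
C4 (derived state '0') is shared by Taxon 5 and Taxon 6 — a synapomorphy uniting that clade.
Most parsimonious ingroup topology: (((Taxon 6,Taxon 5),Taxon 9),Taxon 8).
The clade {Taxon 5, Taxon 6} is supported by C4: its derived state '0' occurs in exactly those taxa and in no other taxon (including the outgroup).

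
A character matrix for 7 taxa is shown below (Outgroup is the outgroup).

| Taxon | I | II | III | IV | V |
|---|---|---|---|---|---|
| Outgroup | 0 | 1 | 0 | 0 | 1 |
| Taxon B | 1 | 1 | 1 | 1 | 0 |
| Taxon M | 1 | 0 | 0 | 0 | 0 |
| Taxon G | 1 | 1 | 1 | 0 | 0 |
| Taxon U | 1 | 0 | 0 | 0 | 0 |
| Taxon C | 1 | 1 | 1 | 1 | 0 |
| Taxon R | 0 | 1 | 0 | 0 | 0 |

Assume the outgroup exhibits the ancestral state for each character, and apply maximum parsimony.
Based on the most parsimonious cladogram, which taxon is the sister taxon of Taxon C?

Character polarity is set by the outgroup: the derived state is whichever differs from the outgroup's state, so for II, V the derived state is '0', and for the remaining characters it is '1'.
I: derived state '1' in Taxon B, Taxon C, Taxon G, Taxon M, and Taxon U only — synapomorphy for {Taxon B, Taxon C, Taxon G, Taxon M, Taxon U}.
II (derived state '0') is shared by Taxon M and Taxon U — a synapomorphy uniting that clade.
III (derived state '1') is shared by Taxon B, Taxon C, and Taxon G — a synapomorphy uniting that clade.
Only Taxon B and Taxon C show the derived state '1' for IV, supporting them as a clade.
All ingroup taxa share the derived state '0' for V; it defines the ingroup but does not resolve relationships within it.
Most parsimonious ingroup topology: ((((Taxon B,Taxon C),Taxon G),(Taxon M,Taxon U)),Taxon R).
Taxon C and Taxon B form a cherry on this tree, so they are sister taxa.

Taxon B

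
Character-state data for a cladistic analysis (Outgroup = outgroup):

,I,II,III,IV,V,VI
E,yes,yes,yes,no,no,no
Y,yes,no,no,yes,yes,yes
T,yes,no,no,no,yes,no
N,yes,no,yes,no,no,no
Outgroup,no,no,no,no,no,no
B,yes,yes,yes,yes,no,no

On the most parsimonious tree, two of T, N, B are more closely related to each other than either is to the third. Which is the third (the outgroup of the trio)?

The outgroup has state 'no' for every character, so 'yes' is the derived state throughout.
All ingroup taxa share the derived state 'yes' for I; it defines the ingroup but does not resolve relationships within it.
II (derived state 'yes') is shared by B and E — a synapomorphy uniting that clade.
III: derived state 'yes' in B, E, and N only — synapomorphy for {B, E, N}.
IV groups B and Y, which is incompatible with the clades supported by the remaining characters; treating it as convergent (homoplasy) costs fewer steps than any alternative tree.
V: derived state 'yes' in T and Y only — synapomorphy for {T, Y}.
VI (derived state 'yes') is unique to Y (autapomorphy; uninformative for grouping).
Most parsimonious ingroup topology: ((T,Y),((E,B),N)).
B and N share a more recent common ancestor with each other than either does with T, so T is the least closely related of the three.

T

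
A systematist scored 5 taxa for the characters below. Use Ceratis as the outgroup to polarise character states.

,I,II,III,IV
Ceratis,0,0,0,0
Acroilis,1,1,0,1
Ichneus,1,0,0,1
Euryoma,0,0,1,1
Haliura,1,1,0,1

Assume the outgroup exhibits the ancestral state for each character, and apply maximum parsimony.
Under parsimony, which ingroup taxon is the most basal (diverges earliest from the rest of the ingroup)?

The outgroup has state '0' for every character, so '1' is the derived state throughout.
I: derived state '1' in Acroilis, Haliura, and Ichneus only — synapomorphy for {Acroilis, Haliura, Ichneus}.
Only Acroilis and Haliura show the derived state '1' for II, supporting them as a clade.
III: derived state '1' in Euryoma only — an autapomorphy, so it tells us nothing about relationships among taxa.
IV (derived state '1') is shared by all ingroup taxa — unites the whole ingroup.
Most parsimonious ingroup topology: (((Acroilis,Haliura),Ichneus),Euryoma).
Euryoma is sister to the clade containing all other ingroup taxa, so it is the earliest-diverging (most basal) ingroup lineage.

Euryoma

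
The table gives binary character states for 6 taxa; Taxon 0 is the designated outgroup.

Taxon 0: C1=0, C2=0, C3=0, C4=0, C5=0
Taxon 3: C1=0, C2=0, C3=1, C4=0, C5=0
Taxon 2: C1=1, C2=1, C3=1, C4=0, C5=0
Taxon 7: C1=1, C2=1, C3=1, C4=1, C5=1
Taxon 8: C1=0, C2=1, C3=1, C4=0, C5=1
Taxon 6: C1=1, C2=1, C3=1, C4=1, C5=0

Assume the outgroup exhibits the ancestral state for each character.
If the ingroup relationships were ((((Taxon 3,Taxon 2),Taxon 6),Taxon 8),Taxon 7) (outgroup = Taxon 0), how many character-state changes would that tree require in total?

10

Map each character onto ((((Taxon 3,Taxon 2),Taxon 6),Taxon 8),Taxon 7) (rooted by Taxon 0) and count the minimum state changes it requires (Fitch parsimony):
C1: 3; C2: 2; C3: 1; C4: 2; C5: 2.
Total tree length = 10.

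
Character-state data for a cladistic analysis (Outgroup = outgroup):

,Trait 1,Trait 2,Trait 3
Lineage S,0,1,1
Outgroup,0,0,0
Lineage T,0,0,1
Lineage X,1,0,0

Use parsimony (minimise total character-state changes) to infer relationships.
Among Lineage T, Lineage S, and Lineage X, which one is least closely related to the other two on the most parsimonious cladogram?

Lineage X

The outgroup has state '0' for every character, so '1' is the derived state throughout.
Trait 1 (derived state '1') is unique to Lineage X (autapomorphy; uninformative for grouping).
Trait 2: derived state '1' in Lineage S only — an autapomorphy, so it tells us nothing about relationships among taxa.
Trait 3: derived state '1' in Lineage S and Lineage T only — synapomorphy for {Lineage S, Lineage T}.
Most parsimonious ingroup topology: ((Lineage S,Lineage T),Lineage X).
Lineage S and Lineage T share a more recent common ancestor with each other than either does with Lineage X, so Lineage X is the least closely related of the three.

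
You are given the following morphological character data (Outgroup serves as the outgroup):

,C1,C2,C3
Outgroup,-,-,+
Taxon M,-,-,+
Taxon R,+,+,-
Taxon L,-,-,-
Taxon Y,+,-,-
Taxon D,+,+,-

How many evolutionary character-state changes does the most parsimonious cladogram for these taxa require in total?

Character polarity is set by the outgroup: the derived state is whichever differs from the outgroup's state, so for C3 the derived state is '-', and for the remaining characters it is '+'.
C1 (derived state '+') is shared by Taxon D, Taxon R, and Taxon Y — a synapomorphy uniting that clade.
C2: derived state '+' in Taxon D and Taxon R only — synapomorphy for {Taxon D, Taxon R}.
Only Taxon D, Taxon L, Taxon R, and Taxon Y show the derived state '-' for C3, supporting them as a clade.
Most parsimonious ingroup topology: (Taxon M,(((Taxon R,Taxon D),Taxon Y),Taxon L)).
Changes per character on this tree: C1: 1; C2: 1; C3: 1.
Total = 3.

3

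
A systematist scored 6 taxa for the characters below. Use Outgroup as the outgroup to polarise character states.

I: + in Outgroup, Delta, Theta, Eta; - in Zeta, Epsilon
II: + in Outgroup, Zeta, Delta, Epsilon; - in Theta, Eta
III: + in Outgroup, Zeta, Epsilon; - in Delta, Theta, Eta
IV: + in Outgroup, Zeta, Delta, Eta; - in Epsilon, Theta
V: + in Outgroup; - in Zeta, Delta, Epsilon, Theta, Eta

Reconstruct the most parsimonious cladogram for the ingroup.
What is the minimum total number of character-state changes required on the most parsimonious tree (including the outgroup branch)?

6

The outgroup has state '+' for every character, so '-' is the derived state throughout.
I (derived state '-') is shared by Epsilon and Zeta — a synapomorphy uniting that clade.
II (derived state '-') is shared by Eta and Theta — a synapomorphy uniting that clade.
Only Delta, Eta, and Theta show the derived state '-' for III, supporting them as a clade.
IV (state '-') occurs in Epsilon and Theta but conflicts with the nesting implied by the other characters — most parsimoniously interpreted as homoplasy.
V (derived state '-') is shared by all ingroup taxa — unites the whole ingroup.
Most parsimonious ingroup topology: ((Zeta,Epsilon),(Delta,(Theta,Eta))).
Changes per character on this tree: I: 1; II: 1; III: 1; IV: 2; V: 1.
Total = 6.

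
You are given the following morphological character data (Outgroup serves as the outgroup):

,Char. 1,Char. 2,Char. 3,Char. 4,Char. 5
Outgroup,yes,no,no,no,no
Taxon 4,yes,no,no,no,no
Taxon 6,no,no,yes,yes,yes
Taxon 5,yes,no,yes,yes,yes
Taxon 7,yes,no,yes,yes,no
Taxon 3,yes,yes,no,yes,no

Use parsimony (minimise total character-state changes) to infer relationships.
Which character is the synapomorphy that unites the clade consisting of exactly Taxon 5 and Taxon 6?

Char. 5

Character polarity is set by the outgroup: the derived state is whichever differs from the outgroup's state, so for Char. 1 the derived state is 'no', and for the remaining characters it is 'yes'.
Char. 1 (derived state 'no') is unique to Taxon 6 (autapomorphy; uninformative for grouping).
Char. 2: derived state 'yes' in Taxon 3 only — an autapomorphy, so it tells us nothing about relationships among taxa.
Char. 3 (derived state 'yes') is shared by Taxon 5, Taxon 6, and Taxon 7 — a synapomorphy uniting that clade.
Char. 4: derived state 'yes' in Taxon 3, Taxon 5, Taxon 6, and Taxon 7 only — synapomorphy for {Taxon 3, Taxon 5, Taxon 6, Taxon 7}.
Char. 5: derived state 'yes' in Taxon 5 and Taxon 6 only — synapomorphy for {Taxon 5, Taxon 6}.
Most parsimonious ingroup topology: (Taxon 4,(((Taxon 6,Taxon 5),Taxon 7),Taxon 3)).
The clade {Taxon 5, Taxon 6} is supported by Char. 5: its derived state 'yes' occurs in exactly those taxa and in no other taxon (including the outgroup).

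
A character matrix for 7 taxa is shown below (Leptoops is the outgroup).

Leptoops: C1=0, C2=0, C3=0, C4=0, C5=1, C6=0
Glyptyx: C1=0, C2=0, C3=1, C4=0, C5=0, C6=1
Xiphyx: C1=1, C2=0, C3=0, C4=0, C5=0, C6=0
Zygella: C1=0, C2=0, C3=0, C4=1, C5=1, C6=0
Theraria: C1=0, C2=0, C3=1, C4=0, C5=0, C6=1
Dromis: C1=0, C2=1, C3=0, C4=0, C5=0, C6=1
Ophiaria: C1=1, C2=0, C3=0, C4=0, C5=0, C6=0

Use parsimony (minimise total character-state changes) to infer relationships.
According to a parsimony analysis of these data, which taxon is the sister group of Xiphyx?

Ophiaria

Character polarity is set by the outgroup: the derived state is whichever differs from the outgroup's state, so for C5 the derived state is '0', and for the remaining characters it is '1'.
C1: derived state '1' in Ophiaria and Xiphyx only — synapomorphy for {Ophiaria, Xiphyx}.
C2: derived state '1' in Dromis only — an autapomorphy, so it tells us nothing about relationships among taxa.
Only Glyptyx and Theraria show the derived state '1' for C3, supporting them as a clade.
C4: derived state '1' in Zygella only — an autapomorphy, so it tells us nothing about relationships among taxa.
Only Dromis, Glyptyx, Ophiaria, Theraria, and Xiphyx show the derived state '0' for C5, supporting them as a clade.
C6 (derived state '1') is shared by Dromis, Glyptyx, and Theraria — a synapomorphy uniting that clade.
Most parsimonious ingroup topology: ((((Theraria,Glyptyx),Dromis),(Xiphyx,Ophiaria)),Zygella).
Xiphyx and Ophiaria form a cherry on this tree, so they are sister taxa.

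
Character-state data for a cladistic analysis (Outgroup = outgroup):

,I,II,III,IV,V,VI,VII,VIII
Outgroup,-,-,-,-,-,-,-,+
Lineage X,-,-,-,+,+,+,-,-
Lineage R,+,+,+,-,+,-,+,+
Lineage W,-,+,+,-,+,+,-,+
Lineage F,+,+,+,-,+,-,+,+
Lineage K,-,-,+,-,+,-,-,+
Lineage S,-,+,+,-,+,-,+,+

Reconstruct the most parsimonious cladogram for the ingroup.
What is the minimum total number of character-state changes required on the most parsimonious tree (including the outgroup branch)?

9

Character polarity is set by the outgroup: the derived state is whichever differs from the outgroup's state, so for VIII the derived state is '-', and for the remaining characters it is '+'.
I: derived state '+' in Lineage F and Lineage R only — synapomorphy for {Lineage F, Lineage R}.
Only Lineage F, Lineage R, Lineage S, and Lineage W show the derived state '+' for II, supporting them as a clade.
Only Lineage F, Lineage K, Lineage R, Lineage S, and Lineage W show the derived state '+' for III, supporting them as a clade.
IV (derived state '+') is unique to Lineage X (autapomorphy; uninformative for grouping).
All ingroup taxa share the derived state '+' for V; it defines the ingroup but does not resolve relationships within it.
VI groups Lineage W and Lineage X, which is incompatible with the clades supported by the remaining characters; treating it as convergent (homoplasy) costs fewer steps than any alternative tree.
VII (derived state '+') is shared by Lineage F, Lineage R, and Lineage S — a synapomorphy uniting that clade.
VIII (derived state '-') is unique to Lineage X (autapomorphy; uninformative for grouping).
Most parsimonious ingroup topology: (Lineage X,((((Lineage R,Lineage F),Lineage S),Lineage W),Lineage K)).
Changes per character on this tree: I: 1; II: 1; III: 1; IV: 1; V: 1; VI: 2; VII: 1; VIII: 1.
Total = 9.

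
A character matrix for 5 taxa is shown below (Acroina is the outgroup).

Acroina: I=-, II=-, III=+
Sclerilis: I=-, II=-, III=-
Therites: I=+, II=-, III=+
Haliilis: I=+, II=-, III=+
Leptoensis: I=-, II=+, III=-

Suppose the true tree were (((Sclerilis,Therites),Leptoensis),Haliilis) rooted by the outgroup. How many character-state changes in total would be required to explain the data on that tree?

5

Map each character onto (((Sclerilis,Therites),Leptoensis),Haliilis) (rooted by Acroina) and count the minimum state changes it requires (Fitch parsimony):
I: 2; II: 1; III: 2.
Total tree length = 5.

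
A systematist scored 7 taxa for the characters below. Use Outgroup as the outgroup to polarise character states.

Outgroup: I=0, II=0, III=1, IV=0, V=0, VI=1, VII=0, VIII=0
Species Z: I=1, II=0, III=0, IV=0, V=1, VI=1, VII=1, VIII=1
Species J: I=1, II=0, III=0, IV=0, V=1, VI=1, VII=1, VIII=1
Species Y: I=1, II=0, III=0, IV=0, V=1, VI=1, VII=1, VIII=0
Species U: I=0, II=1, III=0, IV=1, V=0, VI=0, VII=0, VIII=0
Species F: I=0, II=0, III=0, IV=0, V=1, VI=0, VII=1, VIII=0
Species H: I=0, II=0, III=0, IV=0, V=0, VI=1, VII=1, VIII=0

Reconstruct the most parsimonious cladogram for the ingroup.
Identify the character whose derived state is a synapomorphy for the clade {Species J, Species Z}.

Character polarity is set by the outgroup: the derived state is whichever differs from the outgroup's state, so for III, VI the derived state is '0', and for the remaining characters it is '1'.
I (derived state '1') is shared by Species J, Species Y, and Species Z — a synapomorphy uniting that clade.
II: derived state '1' in Species U only — an autapomorphy, so it tells us nothing about relationships among taxa.
III (derived state '0') is shared by all ingroup taxa — unites the whole ingroup.
IV: derived state '1' in Species U only — an autapomorphy, so it tells us nothing about relationships among taxa.
V (derived state '1') is shared by Species F, Species J, Species Y, and Species Z — a synapomorphy uniting that clade.
VI groups Species F and Species U, which is incompatible with the clades supported by the remaining characters; treating it as convergent (homoplasy) costs fewer steps than any alternative tree.
Only Species F, Species H, Species J, Species Y, and Species Z show the derived state '1' for VII, supporting them as a clade.
VIII: derived state '1' in Species J and Species Z only — synapomorphy for {Species J, Species Z}.
Most parsimonious ingroup topology: (((((Species Z,Species J),Species Y),Species F),Species H),Species U).
The clade {Species J, Species Z} is supported by VIII: its derived state '1' occurs in exactly those taxa and in no other taxon (including the outgroup).

VIII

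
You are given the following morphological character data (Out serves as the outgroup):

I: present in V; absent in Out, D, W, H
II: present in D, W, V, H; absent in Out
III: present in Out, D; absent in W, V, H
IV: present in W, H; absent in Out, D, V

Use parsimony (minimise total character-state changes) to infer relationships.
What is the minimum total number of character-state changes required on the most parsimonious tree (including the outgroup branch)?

4

Character polarity is set by the outgroup: the derived state is whichever differs from the outgroup's state, so for III the derived state is 'absent', and for the remaining characters it is 'present'.
I (derived state 'present') is unique to V (autapomorphy; uninformative for grouping).
II (derived state 'present') is shared by all ingroup taxa — unites the whole ingroup.
III (derived state 'absent') is shared by H, V, and W — a synapomorphy uniting that clade.
Only H and W show the derived state 'present' for IV, supporting them as a clade.
Most parsimonious ingroup topology: (D,((W,H),V)).
Changes per character on this tree: I: 1; II: 1; III: 1; IV: 1.
Total = 4.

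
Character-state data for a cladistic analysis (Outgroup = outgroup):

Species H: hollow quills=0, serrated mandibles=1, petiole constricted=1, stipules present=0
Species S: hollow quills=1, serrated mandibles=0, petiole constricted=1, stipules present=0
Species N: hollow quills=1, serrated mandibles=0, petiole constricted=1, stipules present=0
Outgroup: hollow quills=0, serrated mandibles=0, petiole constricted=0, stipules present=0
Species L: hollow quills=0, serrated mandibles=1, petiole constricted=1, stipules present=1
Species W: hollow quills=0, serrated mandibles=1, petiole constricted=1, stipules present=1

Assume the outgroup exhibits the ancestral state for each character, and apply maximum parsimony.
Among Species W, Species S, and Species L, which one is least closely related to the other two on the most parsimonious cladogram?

The outgroup has state '0' for every character, so '1' is the derived state throughout.
hollow quills: derived state '1' in Species N and Species S only — synapomorphy for {Species N, Species S}.
Only Species H, Species L, and Species W show the derived state '1' for serrated mandibles, supporting them as a clade.
All ingroup taxa share the derived state '1' for petiole constricted; it defines the ingroup but does not resolve relationships within it.
Only Species L and Species W show the derived state '1' for stipules present, supporting them as a clade.
Most parsimonious ingroup topology: (((Species W,Species L),Species H),(Species N,Species S)).
Species W and Species L share a more recent common ancestor with each other than either does with Species S, so Species S is the least closely related of the three.

Species S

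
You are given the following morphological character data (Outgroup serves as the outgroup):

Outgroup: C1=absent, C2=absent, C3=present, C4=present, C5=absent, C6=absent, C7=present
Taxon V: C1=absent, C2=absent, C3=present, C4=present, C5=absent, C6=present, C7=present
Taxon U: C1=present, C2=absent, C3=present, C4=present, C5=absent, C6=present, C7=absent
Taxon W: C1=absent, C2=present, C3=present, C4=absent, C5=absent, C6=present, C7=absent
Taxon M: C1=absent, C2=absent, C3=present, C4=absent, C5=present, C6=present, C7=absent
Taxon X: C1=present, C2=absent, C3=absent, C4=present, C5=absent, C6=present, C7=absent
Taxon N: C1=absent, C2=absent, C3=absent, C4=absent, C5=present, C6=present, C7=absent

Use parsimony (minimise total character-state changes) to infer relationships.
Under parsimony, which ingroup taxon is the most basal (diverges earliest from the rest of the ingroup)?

Character polarity is set by the outgroup: the derived state is whichever differs from the outgroup's state, so for C3, C4, C7 the derived state is 'absent', and for the remaining characters it is 'present'.
C1: derived state 'present' in Taxon U and Taxon X only — synapomorphy for {Taxon U, Taxon X}.
C2 (derived state 'present') is unique to Taxon W (autapomorphy; uninformative for grouping).
C3 (state 'absent') occurs in Taxon N and Taxon X but conflicts with the nesting implied by the other characters — most parsimoniously interpreted as homoplasy.
Only Taxon M, Taxon N, and Taxon W show the derived state 'absent' for C4, supporting them as a clade.
C5: derived state 'present' in Taxon M and Taxon N only — synapomorphy for {Taxon M, Taxon N}.
C6 (derived state 'present') is shared by all ingroup taxa — unites the whole ingroup.
C7 (derived state 'absent') is shared by Taxon M, Taxon N, Taxon U, Taxon W, and Taxon X — a synapomorphy uniting that clade.
Most parsimonious ingroup topology: (Taxon V,((Taxon U,Taxon X),(Taxon W,(Taxon M,Taxon N)))).
Taxon V is sister to the clade containing all other ingroup taxa, so it is the earliest-diverging (most basal) ingroup lineage.

Taxon V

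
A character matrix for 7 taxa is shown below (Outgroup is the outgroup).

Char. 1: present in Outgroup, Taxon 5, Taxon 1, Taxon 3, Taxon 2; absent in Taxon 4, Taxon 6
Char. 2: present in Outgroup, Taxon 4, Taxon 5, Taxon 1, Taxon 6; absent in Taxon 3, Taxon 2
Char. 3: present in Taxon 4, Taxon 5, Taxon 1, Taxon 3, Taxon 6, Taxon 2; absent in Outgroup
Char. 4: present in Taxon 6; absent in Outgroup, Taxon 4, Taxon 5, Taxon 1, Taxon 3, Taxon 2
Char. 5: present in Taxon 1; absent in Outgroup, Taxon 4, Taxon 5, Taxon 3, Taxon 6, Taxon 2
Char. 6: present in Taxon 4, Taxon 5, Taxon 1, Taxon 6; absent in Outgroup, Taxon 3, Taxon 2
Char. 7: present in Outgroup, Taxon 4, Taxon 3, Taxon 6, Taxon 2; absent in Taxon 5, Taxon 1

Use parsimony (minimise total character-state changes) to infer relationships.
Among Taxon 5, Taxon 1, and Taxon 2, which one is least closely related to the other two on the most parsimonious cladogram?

Taxon 2

Character polarity is set by the outgroup: the derived state is whichever differs from the outgroup's state, so for Char. 1, Char. 2, Char. 7 the derived state is 'absent', and for the remaining characters it is 'present'.
Only Taxon 4 and Taxon 6 show the derived state 'absent' for Char. 1, supporting them as a clade.
Char. 2: derived state 'absent' in Taxon 2 and Taxon 3 only — synapomorphy for {Taxon 2, Taxon 3}.
All ingroup taxa share the derived state 'present' for Char. 3; it defines the ingroup but does not resolve relationships within it.
Char. 4: derived state 'present' in Taxon 6 only — an autapomorphy, so it tells us nothing about relationships among taxa.
Char. 5 (derived state 'present') is unique to Taxon 1 (autapomorphy; uninformative for grouping).
Char. 6: derived state 'present' in Taxon 1, Taxon 4, Taxon 5, and Taxon 6 only — synapomorphy for {Taxon 1, Taxon 4, Taxon 5, Taxon 6}.
Char. 7 (derived state 'absent') is shared by Taxon 1 and Taxon 5 — a synapomorphy uniting that clade.
Most parsimonious ingroup topology: (((Taxon 4,Taxon 6),(Taxon 5,Taxon 1)),(Taxon 3,Taxon 2)).
Taxon 5 and Taxon 1 share a more recent common ancestor with each other than either does with Taxon 2, so Taxon 2 is the least closely related of the three.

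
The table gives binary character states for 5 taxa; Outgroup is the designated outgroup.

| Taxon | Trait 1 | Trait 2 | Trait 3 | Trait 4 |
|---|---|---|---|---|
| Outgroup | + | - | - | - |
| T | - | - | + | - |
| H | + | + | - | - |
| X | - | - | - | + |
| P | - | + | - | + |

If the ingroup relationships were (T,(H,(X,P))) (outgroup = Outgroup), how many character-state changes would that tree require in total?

6

Map each character onto (T,(H,(X,P))) (rooted by Outgroup) and count the minimum state changes it requires (Fitch parsimony):
Trait 1: 2; Trait 2: 2; Trait 3: 1; Trait 4: 1.
Total tree length = 6.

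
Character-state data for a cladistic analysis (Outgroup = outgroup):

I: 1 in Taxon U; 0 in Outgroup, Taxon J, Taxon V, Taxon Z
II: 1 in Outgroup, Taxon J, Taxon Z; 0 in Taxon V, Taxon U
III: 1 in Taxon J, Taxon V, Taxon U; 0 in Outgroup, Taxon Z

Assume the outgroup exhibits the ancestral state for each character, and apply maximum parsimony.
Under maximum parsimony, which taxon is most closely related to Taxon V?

Character polarity is set by the outgroup: the derived state is whichever differs from the outgroup's state, so for II the derived state is '0', and for the remaining characters it is '1'.
I (derived state '1') is unique to Taxon U (autapomorphy; uninformative for grouping).
II: derived state '0' in Taxon U and Taxon V only — synapomorphy for {Taxon U, Taxon V}.
III: derived state '1' in Taxon J, Taxon U, and Taxon V only — synapomorphy for {Taxon J, Taxon U, Taxon V}.
Most parsimonious ingroup topology: ((Taxon J,(Taxon V,Taxon U)),Taxon Z).
Taxon V and Taxon U form a cherry on this tree, so they are sister taxa.

Taxon U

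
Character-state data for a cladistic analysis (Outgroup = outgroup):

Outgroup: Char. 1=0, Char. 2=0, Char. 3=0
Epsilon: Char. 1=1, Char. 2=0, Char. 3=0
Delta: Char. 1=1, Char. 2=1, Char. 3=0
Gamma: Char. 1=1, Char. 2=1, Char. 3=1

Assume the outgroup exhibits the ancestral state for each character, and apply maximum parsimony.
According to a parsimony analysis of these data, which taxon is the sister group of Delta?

The outgroup has state '0' for every character, so '1' is the derived state throughout.
All ingroup taxa share the derived state '1' for Char. 1; it defines the ingroup but does not resolve relationships within it.
Only Delta and Gamma show the derived state '1' for Char. 2, supporting them as a clade.
Char. 3: derived state '1' in Gamma only — an autapomorphy, so it tells us nothing about relationships among taxa.
Most parsimonious ingroup topology: (Epsilon,(Delta,Gamma)).
Delta and Gamma form a cherry on this tree, so they are sister taxa.

Gamma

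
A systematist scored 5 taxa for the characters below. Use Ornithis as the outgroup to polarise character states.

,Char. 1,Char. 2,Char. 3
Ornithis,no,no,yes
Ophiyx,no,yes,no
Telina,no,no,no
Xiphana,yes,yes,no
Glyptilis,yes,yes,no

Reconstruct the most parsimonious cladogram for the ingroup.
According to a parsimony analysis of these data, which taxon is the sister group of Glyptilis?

Xiphana

Character polarity is set by the outgroup: the derived state is whichever differs from the outgroup's state, so for Char. 3 the derived state is 'no', and for the remaining characters it is 'yes'.
Char. 1: derived state 'yes' in Glyptilis and Xiphana only — synapomorphy for {Glyptilis, Xiphana}.
Char. 2: derived state 'yes' in Glyptilis, Ophiyx, and Xiphana only — synapomorphy for {Glyptilis, Ophiyx, Xiphana}.
All ingroup taxa share the derived state 'no' for Char. 3; it defines the ingroup but does not resolve relationships within it.
Most parsimonious ingroup topology: ((Ophiyx,(Xiphana,Glyptilis)),Telina).
Glyptilis and Xiphana form a cherry on this tree, so they are sister taxa.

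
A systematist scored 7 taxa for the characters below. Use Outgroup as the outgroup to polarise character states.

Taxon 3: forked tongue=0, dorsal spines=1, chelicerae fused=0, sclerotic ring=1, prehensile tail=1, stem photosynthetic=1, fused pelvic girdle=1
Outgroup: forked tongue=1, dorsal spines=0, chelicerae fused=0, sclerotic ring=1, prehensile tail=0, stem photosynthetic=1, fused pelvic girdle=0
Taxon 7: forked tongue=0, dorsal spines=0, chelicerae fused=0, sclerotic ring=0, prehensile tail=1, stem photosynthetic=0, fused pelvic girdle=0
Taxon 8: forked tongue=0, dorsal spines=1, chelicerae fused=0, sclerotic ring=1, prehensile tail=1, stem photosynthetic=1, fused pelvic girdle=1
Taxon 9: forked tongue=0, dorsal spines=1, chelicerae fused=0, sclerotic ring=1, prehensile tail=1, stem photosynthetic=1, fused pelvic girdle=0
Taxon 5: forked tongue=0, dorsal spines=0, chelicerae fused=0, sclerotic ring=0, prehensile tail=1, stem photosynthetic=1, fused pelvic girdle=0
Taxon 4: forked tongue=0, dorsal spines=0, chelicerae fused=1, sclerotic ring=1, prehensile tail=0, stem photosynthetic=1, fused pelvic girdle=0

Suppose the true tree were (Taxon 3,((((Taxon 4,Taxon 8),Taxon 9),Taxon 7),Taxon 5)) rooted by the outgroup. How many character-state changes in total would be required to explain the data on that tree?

12

Map each character onto (Taxon 3,((((Taxon 4,Taxon 8),Taxon 9),Taxon 7),Taxon 5)) (rooted by Outgroup) and count the minimum state changes it requires (Fitch parsimony):
forked tongue: 1; dorsal spines: 3; chelicerae fused: 1; sclerotic ring: 2; prehensile tail: 2; stem photosynthetic: 1; fused pelvic girdle: 2.
Total tree length = 12.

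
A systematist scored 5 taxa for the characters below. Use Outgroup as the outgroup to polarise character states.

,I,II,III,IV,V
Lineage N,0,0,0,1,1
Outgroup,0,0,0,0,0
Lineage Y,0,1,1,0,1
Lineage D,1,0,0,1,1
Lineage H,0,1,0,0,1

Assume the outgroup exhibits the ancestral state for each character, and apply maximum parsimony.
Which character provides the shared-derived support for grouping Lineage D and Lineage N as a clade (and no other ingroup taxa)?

IV

The outgroup has state '0' for every character, so '1' is the derived state throughout.
I: derived state '1' in Lineage D only — an autapomorphy, so it tells us nothing about relationships among taxa.
Only Lineage H and Lineage Y show the derived state '1' for II, supporting them as a clade.
III (derived state '1') is unique to Lineage Y (autapomorphy; uninformative for grouping).
Only Lineage D and Lineage N show the derived state '1' for IV, supporting them as a clade.
V (derived state '1') is shared by all ingroup taxa — unites the whole ingroup.
Most parsimonious ingroup topology: ((Lineage Y,Lineage H),(Lineage N,Lineage D)).
The clade {Lineage D, Lineage N} is supported by IV: its derived state '1' occurs in exactly those taxa and in no other taxon (including the outgroup).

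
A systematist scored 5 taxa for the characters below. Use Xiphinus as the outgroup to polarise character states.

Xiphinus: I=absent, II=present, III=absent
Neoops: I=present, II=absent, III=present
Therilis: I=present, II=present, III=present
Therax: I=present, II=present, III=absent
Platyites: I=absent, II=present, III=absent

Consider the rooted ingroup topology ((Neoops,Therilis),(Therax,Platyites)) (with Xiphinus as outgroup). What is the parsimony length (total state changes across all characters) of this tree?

Map each character onto ((Neoops,Therilis),(Therax,Platyites)) (rooted by Xiphinus) and count the minimum state changes it requires (Fitch parsimony):
I: 2; II: 1; III: 1.
Total tree length = 4.

4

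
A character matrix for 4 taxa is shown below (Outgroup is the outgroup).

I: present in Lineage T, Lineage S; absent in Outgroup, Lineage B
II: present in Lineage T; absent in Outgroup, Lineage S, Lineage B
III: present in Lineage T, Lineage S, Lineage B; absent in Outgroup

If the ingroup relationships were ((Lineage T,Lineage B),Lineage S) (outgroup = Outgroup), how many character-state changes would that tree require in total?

4

Map each character onto ((Lineage T,Lineage B),Lineage S) (rooted by Outgroup) and count the minimum state changes it requires (Fitch parsimony):
I: 2; II: 1; III: 1.
Total tree length = 4.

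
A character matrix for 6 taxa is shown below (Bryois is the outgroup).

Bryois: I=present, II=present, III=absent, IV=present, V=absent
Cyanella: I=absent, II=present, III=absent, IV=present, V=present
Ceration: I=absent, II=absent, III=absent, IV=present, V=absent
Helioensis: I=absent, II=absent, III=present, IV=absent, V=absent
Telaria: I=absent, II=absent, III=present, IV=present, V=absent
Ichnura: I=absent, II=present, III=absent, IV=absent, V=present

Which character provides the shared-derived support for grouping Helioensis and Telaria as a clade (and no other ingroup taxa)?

Character polarity is set by the outgroup: the derived state is whichever differs from the outgroup's state, so for I, II, IV the derived state is 'absent', and for the remaining characters it is 'present'.
I (derived state 'absent') is shared by all ingroup taxa — unites the whole ingroup.
Only Ceration, Helioensis, and Telaria show the derived state 'absent' for II, supporting them as a clade.
III: derived state 'present' in Helioensis and Telaria only — synapomorphy for {Helioensis, Telaria}.
IV groups Helioensis and Ichnura, which is incompatible with the clades supported by the remaining characters; treating it as convergent (homoplasy) costs fewer steps than any alternative tree.
V (derived state 'present') is shared by Cyanella and Ichnura — a synapomorphy uniting that clade.
Most parsimonious ingroup topology: ((Cyanella,Ichnura),(Ceration,(Helioensis,Telaria))).
The clade {Helioensis, Telaria} is supported by III: its derived state 'present' occurs in exactly those taxa and in no other taxon (including the outgroup).

III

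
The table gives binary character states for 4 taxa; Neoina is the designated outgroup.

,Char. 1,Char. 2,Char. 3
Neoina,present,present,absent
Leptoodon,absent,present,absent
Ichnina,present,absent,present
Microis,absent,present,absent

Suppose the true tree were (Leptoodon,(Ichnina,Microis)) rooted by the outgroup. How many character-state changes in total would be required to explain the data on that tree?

4

Map each character onto (Leptoodon,(Ichnina,Microis)) (rooted by Neoina) and count the minimum state changes it requires (Fitch parsimony):
Char. 1: 2; Char. 2: 1; Char. 3: 1.
Total tree length = 4.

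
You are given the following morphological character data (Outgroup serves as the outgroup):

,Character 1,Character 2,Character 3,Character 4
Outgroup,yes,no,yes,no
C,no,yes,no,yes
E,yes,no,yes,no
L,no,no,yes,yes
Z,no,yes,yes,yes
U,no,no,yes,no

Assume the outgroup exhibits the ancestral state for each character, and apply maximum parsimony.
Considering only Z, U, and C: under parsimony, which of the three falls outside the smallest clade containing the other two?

U

Character polarity is set by the outgroup: the derived state is whichever differs from the outgroup's state, so for Character 1, Character 3 the derived state is 'no', and for the remaining characters it is 'yes'.
Character 1: derived state 'no' in C, L, U, and Z only — synapomorphy for {C, L, U, Z}.
Character 2: derived state 'yes' in C and Z only — synapomorphy for {C, Z}.
Character 3 (derived state 'no') is unique to C (autapomorphy; uninformative for grouping).
Character 4: derived state 'yes' in C, L, and Z only — synapomorphy for {C, L, Z}.
Most parsimonious ingroup topology: ((((C,Z),L),U),E).
C and Z share a more recent common ancestor with each other than either does with U, so U is the least closely related of the three.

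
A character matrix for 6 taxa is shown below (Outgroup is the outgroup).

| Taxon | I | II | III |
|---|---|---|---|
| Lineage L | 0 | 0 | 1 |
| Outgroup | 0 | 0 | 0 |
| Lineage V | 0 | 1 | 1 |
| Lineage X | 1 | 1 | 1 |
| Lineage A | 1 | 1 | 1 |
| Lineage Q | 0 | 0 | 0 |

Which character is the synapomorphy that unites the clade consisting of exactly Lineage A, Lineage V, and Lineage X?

II

The outgroup has state '0' for every character, so '1' is the derived state throughout.
I: derived state '1' in Lineage A and Lineage X only — synapomorphy for {Lineage A, Lineage X}.
II (derived state '1') is shared by Lineage A, Lineage V, and Lineage X — a synapomorphy uniting that clade.
III (derived state '1') is shared by Lineage A, Lineage L, Lineage V, and Lineage X — a synapomorphy uniting that clade.
Most parsimonious ingroup topology: ((Lineage L,(Lineage V,(Lineage A,Lineage X))),Lineage Q).
The clade {Lineage A, Lineage V, Lineage X} is supported by II: its derived state '1' occurs in exactly those taxa and in no other taxon (including the outgroup).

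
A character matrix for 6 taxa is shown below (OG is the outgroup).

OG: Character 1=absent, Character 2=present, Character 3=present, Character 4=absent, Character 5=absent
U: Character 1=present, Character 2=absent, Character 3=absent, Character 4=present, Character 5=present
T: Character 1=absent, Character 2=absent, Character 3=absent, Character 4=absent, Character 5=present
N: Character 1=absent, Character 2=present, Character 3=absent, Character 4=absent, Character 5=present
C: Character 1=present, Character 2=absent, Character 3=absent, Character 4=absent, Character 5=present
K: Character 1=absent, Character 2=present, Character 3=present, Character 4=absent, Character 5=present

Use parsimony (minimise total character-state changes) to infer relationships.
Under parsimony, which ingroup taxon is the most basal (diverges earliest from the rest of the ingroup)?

Character polarity is set by the outgroup: the derived state is whichever differs from the outgroup's state, so for Character 2, Character 3 the derived state is 'absent', and for the remaining characters it is 'present'.
Character 1: derived state 'present' in C and U only — synapomorphy for {C, U}.
Character 2 (derived state 'absent') is shared by C, T, and U — a synapomorphy uniting that clade.
Character 3 (derived state 'absent') is shared by C, N, T, and U — a synapomorphy uniting that clade.
Character 4: derived state 'present' in U only — an autapomorphy, so it tells us nothing about relationships among taxa.
Character 5 (derived state 'present') is shared by all ingroup taxa — unites the whole ingroup.
Most parsimonious ingroup topology: ((((U,C),T),N),K).
K is sister to the clade containing all other ingroup taxa, so it is the earliest-diverging (most basal) ingroup lineage.

K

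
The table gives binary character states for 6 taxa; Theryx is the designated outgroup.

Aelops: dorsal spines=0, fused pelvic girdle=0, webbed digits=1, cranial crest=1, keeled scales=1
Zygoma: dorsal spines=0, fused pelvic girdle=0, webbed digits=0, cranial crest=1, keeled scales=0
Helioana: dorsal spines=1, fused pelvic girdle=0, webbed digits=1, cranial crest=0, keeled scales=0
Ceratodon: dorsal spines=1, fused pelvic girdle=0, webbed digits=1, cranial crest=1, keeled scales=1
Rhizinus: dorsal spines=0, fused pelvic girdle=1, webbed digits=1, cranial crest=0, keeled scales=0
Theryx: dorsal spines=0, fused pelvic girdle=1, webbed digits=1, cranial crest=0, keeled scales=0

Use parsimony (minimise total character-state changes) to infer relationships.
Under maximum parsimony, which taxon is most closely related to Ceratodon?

Character polarity is set by the outgroup: the derived state is whichever differs from the outgroup's state, so for fused pelvic girdle, webbed digits the derived state is '0', and for the remaining characters it is '1'.
dorsal spines (state '1') occurs in Ceratodon and Helioana but conflicts with the nesting implied by the other characters — most parsimoniously interpreted as homoplasy.
Only Aelops, Ceratodon, Helioana, and Zygoma show the derived state '0' for fused pelvic girdle, supporting them as a clade.
webbed digits: derived state '0' in Zygoma only — an autapomorphy, so it tells us nothing about relationships among taxa.
Only Aelops, Ceratodon, and Zygoma show the derived state '1' for cranial crest, supporting them as a clade.
Only Aelops and Ceratodon show the derived state '1' for keeled scales, supporting them as a clade.
Most parsimonious ingroup topology: ((((Aelops,Ceratodon),Zygoma),Helioana),Rhizinus).
Ceratodon and Aelops form a cherry on this tree, so they are sister taxa.

Aelops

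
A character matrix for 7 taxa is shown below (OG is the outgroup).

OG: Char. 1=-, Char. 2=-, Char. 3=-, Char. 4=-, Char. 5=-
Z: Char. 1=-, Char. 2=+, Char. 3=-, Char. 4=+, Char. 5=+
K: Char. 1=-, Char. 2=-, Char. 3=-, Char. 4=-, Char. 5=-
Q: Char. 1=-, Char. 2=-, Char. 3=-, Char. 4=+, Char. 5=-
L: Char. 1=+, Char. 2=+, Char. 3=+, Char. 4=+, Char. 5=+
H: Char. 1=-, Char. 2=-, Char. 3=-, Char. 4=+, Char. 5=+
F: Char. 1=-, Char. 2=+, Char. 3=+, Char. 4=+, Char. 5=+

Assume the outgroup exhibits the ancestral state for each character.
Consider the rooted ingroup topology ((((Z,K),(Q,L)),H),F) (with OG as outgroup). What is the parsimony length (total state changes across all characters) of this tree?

11

Map each character onto ((((Z,K),(Q,L)),H),F) (rooted by OG) and count the minimum state changes it requires (Fitch parsimony):
Char. 1: 1; Char. 2: 3; Char. 3: 2; Char. 4: 2; Char. 5: 3.
Total tree length = 11.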